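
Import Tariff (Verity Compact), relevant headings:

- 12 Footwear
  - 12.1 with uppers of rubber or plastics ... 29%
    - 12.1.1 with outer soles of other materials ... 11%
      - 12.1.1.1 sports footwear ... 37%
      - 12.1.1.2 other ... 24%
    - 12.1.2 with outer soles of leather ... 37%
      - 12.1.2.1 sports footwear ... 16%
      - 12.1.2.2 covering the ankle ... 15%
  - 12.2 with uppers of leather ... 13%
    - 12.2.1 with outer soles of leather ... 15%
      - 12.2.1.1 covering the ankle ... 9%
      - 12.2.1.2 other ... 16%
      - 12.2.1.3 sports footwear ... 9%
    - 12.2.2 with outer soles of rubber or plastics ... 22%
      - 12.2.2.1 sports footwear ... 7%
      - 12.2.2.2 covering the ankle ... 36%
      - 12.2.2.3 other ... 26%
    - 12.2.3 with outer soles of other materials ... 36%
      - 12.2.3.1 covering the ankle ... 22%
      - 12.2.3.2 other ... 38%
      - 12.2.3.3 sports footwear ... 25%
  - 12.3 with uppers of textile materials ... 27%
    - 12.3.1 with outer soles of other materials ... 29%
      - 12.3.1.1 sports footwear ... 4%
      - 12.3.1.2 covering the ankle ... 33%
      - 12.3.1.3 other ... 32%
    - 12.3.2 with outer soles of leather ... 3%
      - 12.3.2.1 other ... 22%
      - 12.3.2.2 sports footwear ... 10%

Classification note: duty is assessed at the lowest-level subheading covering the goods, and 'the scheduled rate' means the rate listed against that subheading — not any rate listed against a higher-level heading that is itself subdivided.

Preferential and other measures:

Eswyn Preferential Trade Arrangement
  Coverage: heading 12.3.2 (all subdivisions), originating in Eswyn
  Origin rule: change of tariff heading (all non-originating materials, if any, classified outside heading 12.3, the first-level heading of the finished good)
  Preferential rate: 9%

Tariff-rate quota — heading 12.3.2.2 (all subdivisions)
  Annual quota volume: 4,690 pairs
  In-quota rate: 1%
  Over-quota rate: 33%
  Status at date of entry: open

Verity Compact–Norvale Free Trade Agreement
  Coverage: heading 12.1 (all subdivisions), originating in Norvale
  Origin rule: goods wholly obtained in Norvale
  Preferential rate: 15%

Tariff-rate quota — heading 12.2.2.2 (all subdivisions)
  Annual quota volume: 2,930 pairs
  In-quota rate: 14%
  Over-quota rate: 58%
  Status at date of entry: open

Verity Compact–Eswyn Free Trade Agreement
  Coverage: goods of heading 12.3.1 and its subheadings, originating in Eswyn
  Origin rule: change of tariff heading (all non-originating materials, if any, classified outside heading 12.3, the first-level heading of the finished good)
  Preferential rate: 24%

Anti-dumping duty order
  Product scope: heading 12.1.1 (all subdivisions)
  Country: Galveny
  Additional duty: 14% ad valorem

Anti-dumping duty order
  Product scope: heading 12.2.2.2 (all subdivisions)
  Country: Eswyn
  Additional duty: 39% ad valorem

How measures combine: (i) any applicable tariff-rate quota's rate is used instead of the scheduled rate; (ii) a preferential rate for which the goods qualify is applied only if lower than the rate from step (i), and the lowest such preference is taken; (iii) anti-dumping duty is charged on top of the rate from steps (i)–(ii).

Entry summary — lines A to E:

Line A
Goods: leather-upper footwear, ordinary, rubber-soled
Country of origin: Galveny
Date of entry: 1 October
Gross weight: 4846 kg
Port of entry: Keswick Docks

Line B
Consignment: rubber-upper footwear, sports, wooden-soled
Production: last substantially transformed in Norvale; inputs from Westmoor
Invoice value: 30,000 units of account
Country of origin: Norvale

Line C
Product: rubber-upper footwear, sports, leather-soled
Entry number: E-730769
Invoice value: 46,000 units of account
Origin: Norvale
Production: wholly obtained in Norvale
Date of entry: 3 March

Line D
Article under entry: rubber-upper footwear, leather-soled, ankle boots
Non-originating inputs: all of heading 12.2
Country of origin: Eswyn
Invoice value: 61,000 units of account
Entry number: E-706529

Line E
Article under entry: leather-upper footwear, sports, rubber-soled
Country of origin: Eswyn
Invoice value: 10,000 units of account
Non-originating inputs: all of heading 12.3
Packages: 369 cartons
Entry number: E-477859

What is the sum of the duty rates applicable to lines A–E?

100%

Line A: leather-upper → 12.2; rubber-soled → 12.2.2; ordinary → 12.2.2.3. Scheduled 26%. No special measure applies. → 26%.
Line B: rubber-upper → 12.1; wooden-soled → 12.1.1; sports → 12.1.1.1. Scheduled 37%. Norvale agreement on 12.1: not wholly obtained. → 37%.
Line C: rubber-upper → 12.1; leather-soled → 12.1.2; sports → 12.1.2.1. Scheduled 16%. Norvale agreement on 12.1: wholly obtained → 15% available; preferential 15%. → 15%.
Line D: rubber-upper → 12.1; leather-soled → 12.1.2; ankle boots → 12.1.2.2. Scheduled 15%. Eswyn agreement on 12.3.2: 12.1.2.2 not covered; Eswyn agreement on 12.3.1: 12.1.2.2 not covered. → 15%.
Line E: leather-upper → 12.2; rubber-soled → 12.2.2; sports → 12.2.2.1. Scheduled 7%. Eswyn agreement on 12.3.2: 12.2.2.1 not covered; Eswyn agreement on 12.3.1: 12.2.2.1 not covered. → 7%.
Sum: 26% + 37% + 15% + 15% + 7% = 100%.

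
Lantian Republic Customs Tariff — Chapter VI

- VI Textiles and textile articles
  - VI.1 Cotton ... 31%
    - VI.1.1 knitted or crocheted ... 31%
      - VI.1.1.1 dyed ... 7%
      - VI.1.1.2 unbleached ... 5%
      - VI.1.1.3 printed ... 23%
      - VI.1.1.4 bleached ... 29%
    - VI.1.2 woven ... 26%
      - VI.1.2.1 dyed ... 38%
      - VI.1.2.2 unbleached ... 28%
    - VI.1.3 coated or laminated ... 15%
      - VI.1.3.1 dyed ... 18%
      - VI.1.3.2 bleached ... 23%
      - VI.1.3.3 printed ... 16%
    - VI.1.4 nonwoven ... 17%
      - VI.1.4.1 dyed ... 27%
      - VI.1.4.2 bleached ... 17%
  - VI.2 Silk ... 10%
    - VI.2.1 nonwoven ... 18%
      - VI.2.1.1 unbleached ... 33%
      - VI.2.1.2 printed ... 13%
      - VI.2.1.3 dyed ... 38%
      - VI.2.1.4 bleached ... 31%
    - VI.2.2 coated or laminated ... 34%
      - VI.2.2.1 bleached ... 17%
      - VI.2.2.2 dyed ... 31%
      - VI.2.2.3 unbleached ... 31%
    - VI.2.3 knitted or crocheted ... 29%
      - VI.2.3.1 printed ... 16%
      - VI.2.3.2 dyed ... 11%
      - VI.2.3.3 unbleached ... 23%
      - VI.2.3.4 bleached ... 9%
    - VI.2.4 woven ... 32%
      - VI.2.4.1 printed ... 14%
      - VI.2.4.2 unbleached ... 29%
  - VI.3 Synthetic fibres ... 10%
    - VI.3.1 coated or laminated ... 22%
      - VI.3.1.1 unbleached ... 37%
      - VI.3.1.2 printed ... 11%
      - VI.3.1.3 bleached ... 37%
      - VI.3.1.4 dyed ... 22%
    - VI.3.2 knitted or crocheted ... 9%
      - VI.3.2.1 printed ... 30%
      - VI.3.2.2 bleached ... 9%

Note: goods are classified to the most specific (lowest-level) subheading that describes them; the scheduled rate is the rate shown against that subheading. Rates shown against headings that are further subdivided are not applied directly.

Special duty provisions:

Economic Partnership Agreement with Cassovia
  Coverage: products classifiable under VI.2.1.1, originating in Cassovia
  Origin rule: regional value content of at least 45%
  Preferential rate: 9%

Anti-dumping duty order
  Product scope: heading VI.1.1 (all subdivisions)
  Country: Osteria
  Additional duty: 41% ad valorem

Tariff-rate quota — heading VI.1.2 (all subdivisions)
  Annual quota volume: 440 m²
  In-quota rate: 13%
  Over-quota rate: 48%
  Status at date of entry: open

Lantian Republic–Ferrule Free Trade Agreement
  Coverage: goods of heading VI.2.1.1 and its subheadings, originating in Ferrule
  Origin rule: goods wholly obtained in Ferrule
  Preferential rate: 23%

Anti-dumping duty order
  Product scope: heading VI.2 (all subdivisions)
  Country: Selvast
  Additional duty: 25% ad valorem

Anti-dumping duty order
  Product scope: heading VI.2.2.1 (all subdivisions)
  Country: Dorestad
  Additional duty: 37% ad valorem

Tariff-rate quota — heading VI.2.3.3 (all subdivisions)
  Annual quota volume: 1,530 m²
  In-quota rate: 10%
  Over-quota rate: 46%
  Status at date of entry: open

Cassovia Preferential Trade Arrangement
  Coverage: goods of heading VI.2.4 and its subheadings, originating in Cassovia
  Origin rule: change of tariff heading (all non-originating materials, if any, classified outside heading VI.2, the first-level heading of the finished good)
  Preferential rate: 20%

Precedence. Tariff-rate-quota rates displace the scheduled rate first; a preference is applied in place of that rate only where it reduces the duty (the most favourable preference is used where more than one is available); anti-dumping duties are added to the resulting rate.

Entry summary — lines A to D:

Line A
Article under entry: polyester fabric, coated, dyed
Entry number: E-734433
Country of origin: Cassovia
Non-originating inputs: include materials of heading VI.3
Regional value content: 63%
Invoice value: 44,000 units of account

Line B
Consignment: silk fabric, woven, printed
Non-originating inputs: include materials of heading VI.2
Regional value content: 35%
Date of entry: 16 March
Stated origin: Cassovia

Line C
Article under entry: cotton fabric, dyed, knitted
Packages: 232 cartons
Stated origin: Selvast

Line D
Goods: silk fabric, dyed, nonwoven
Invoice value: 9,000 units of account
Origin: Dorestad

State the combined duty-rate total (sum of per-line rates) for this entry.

81%

Line A: polyester → VI.3; coated → VI.3.1; dyed → VI.3.1.4. Scheduled 22%. Cassovia agreement on VI.2.1.1: VI.3.1.4 not covered; Cassovia agreement on VI.2.4: VI.3.1.4 not covered. → 22%.
Line B: silk → VI.2; woven → VI.2.4; printed → VI.2.4.1. Scheduled 14%. Cassovia agreement on VI.2.1.1: VI.2.4.1 not covered; Cassovia agreement on VI.2.4: CTH not met. → 14%.
Line C: cotton → VI.1; knitted → VI.1.1; dyed → VI.1.1.1. Scheduled 7%. No special measure applies. → 7%.
Line D: silk → VI.2; nonwoven → VI.2.1; dyed → VI.2.1.3. Scheduled 38%. No special measure applies. → 38%.
Sum: 22% + 14% + 7% + 38% = 81%.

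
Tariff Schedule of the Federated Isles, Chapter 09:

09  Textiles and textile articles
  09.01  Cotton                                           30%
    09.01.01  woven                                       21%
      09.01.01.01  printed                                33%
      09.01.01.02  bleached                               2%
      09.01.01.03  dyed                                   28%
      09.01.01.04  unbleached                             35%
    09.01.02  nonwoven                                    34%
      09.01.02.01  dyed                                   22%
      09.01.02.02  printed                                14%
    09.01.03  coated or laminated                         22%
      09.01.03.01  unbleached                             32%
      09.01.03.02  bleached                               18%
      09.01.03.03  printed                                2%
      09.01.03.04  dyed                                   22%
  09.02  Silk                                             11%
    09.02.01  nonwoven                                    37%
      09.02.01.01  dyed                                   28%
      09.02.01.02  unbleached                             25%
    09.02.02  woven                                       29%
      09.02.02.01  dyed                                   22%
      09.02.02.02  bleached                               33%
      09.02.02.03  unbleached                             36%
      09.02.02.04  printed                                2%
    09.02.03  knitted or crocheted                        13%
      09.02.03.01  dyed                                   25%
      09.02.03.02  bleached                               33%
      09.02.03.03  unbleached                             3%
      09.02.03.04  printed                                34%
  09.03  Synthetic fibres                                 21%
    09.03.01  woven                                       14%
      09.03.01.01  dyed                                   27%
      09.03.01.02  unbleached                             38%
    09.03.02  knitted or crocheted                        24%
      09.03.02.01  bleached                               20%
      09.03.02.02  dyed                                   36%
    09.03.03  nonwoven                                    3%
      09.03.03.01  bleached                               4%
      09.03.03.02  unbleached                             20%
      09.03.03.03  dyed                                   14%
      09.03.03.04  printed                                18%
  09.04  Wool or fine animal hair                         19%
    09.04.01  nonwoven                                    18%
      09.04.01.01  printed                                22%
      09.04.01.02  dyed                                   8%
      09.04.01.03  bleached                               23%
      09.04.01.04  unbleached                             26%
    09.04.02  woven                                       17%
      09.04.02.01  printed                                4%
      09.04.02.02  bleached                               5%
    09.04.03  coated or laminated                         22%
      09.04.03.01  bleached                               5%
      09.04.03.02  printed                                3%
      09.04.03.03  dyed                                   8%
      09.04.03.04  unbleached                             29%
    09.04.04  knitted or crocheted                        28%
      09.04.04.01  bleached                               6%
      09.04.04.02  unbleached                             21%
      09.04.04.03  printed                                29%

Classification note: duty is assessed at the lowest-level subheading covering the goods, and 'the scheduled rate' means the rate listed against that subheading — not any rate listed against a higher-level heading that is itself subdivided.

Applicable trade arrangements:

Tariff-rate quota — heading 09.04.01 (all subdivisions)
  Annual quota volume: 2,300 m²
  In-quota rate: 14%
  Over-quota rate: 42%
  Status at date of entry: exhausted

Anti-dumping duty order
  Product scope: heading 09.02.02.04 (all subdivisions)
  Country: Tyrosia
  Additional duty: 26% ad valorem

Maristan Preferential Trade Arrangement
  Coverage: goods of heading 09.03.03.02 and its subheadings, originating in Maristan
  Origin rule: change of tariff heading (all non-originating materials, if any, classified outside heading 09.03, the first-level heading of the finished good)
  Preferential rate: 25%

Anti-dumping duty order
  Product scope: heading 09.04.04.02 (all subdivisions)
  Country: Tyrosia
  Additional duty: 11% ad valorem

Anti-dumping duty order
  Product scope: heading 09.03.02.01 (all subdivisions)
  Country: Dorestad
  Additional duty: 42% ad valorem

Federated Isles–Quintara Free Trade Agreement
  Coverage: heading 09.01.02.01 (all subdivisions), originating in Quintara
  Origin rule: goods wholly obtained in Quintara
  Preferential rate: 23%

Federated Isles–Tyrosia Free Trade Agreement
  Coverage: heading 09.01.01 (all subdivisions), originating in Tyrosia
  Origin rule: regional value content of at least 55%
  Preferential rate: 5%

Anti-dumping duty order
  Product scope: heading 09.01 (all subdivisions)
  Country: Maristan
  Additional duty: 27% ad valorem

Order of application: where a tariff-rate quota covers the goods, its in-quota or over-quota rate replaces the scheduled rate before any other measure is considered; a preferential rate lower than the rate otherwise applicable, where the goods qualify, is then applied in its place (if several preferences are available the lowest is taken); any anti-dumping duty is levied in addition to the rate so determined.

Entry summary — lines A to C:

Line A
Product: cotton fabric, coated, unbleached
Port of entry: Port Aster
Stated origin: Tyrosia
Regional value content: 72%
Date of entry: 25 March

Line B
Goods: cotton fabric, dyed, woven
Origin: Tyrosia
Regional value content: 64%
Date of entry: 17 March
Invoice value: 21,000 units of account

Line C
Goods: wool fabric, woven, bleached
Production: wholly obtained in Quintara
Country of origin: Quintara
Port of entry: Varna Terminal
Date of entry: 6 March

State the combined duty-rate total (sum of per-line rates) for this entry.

42%

Line A: cotton → 09.01; coated → 09.01.03; unbleached → 09.01.03.01. Scheduled 32%. Tyrosia agreement on 09.01.01: 09.01.03.01 not covered. → 32%.
Line B: cotton → 09.01; woven → 09.01.01; dyed → 09.01.01.03. Scheduled 28%. Tyrosia agreement on 09.01.01: RVC ≥ 55% → 5% available; preferential 5%. → 5%.
Line C: wool → 09.04; woven → 09.04.02; bleached → 09.04.02.02. Scheduled 5%. Quintara agreement on 09.01.02.01: 09.04.02.02 not covered. → 5%.
Sum: 32% + 5% + 5% = 42%.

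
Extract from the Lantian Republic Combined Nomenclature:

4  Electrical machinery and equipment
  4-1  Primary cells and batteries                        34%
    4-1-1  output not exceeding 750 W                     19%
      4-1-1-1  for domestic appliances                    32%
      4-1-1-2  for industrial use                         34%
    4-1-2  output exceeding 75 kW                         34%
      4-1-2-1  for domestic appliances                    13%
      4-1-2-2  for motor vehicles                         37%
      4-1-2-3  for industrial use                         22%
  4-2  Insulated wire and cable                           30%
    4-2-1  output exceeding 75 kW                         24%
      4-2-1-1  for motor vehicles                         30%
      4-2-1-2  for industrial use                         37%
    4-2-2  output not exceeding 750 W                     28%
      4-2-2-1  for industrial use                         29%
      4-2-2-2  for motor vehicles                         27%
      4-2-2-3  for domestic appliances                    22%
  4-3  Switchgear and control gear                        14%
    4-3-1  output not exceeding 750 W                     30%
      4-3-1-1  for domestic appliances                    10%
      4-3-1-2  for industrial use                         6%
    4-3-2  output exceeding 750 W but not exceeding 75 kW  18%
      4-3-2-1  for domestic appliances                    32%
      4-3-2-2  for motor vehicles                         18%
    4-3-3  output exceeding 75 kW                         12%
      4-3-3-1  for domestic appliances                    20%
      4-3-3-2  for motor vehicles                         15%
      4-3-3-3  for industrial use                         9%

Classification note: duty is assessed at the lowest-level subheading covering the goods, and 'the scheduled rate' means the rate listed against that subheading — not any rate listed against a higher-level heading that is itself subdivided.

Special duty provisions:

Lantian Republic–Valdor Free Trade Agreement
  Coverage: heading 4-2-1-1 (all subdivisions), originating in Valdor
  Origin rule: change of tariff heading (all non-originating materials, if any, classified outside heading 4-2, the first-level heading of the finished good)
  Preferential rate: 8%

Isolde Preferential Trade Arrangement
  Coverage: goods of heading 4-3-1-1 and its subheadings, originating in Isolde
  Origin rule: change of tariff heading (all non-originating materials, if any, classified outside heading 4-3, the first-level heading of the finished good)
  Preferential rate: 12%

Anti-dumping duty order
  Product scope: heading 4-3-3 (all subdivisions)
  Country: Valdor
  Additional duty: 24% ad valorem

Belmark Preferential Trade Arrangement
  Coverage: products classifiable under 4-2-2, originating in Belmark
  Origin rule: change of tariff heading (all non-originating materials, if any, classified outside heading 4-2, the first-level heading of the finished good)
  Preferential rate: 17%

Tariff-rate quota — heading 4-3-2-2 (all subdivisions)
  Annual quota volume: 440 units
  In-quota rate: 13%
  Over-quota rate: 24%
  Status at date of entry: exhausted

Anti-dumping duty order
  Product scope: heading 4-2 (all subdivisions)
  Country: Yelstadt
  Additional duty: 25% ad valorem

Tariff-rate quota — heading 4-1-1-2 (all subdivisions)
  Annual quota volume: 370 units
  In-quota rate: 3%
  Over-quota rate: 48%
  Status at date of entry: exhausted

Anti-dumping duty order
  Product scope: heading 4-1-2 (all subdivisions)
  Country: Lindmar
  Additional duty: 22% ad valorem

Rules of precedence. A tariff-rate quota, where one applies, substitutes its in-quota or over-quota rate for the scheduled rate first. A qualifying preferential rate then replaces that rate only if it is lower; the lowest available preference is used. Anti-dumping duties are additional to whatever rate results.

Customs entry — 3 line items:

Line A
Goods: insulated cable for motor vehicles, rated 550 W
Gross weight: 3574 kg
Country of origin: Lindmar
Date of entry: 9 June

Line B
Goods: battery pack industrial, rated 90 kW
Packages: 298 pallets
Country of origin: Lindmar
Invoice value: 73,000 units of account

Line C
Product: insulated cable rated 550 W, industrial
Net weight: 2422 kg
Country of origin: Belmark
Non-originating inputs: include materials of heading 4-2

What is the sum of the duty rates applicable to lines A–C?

Line A: insulated cable → 4-2; rated 550 W → 4-2-2; for motor vehicles → 4-2-2-2. Scheduled 27%. No special measure applies. → 27%.
Line B: battery pack → 4-1; rated 90 kW → 4-1-2; industrial → 4-1-2-3. Scheduled 22%. anti-dumping (Lindmar, 4-1-2): +22%; total 22% + 22% = 44%. → 44%.
Line C: insulated cable → 4-2; rated 550 W → 4-2-2; industrial → 4-2-2-1. Scheduled 29%. Belmark agreement on 4-2-2: CTH not met. → 29%.
Sum: 27% + 44% + 29% = 100%.

100%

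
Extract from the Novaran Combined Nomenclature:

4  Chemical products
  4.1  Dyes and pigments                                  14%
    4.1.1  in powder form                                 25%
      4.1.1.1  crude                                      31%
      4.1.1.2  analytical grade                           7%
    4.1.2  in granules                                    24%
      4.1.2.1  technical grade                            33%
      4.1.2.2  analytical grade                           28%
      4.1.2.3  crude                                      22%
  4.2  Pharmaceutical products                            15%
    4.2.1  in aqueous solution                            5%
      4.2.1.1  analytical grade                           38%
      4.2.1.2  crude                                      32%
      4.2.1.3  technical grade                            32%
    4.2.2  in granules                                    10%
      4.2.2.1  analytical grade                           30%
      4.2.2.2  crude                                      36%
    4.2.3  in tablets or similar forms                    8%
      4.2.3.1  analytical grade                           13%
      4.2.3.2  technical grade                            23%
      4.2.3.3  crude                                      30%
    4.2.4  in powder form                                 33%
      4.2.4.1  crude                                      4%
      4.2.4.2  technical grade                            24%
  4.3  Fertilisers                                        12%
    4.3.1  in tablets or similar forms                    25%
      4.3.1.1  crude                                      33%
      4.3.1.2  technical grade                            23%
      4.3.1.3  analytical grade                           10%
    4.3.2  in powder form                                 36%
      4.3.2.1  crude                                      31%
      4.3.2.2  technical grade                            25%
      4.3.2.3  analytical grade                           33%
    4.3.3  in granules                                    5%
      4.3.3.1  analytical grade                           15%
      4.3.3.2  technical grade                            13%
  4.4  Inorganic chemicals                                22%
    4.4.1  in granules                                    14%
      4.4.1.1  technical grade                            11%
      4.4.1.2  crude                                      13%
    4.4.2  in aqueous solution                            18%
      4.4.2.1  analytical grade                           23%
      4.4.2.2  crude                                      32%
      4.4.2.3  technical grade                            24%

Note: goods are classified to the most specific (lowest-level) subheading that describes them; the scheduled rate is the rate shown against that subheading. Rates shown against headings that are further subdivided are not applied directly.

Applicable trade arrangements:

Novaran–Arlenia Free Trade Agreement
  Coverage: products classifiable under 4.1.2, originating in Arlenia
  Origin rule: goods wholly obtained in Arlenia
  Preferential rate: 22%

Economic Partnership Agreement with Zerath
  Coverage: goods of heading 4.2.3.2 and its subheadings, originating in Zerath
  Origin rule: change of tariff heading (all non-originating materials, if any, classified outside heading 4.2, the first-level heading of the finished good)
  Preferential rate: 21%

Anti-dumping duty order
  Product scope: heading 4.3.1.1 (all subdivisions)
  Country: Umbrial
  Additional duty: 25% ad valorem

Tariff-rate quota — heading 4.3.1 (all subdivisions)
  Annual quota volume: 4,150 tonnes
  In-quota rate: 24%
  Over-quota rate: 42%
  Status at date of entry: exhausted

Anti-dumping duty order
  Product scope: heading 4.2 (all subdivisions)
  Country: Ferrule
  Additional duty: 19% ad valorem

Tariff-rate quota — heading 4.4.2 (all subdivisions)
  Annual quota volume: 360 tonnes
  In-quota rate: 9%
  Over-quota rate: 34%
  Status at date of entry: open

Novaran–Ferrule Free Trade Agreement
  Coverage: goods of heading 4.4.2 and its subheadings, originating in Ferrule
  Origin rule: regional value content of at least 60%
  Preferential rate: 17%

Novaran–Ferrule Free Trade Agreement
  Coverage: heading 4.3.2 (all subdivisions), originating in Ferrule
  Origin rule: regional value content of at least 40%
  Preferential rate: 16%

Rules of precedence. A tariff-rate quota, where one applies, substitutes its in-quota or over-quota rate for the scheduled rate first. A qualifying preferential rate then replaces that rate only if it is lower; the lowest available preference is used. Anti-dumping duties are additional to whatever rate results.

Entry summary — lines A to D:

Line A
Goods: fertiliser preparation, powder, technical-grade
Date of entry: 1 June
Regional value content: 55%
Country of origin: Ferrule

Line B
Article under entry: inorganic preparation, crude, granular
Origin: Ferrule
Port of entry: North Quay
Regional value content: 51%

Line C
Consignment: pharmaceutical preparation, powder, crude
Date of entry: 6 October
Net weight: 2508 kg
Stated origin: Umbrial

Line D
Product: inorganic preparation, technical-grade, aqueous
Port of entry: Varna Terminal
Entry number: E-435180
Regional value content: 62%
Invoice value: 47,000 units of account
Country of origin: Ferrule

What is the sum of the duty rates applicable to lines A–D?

42%

Line A: fertiliser → 4.3; powder → 4.3.2; technical-grade → 4.3.2.2. Scheduled 25%. Ferrule agreement on 4.4.2: 4.3.2.2 not covered; Ferrule agreement on 4.3.2: RVC ≥ 40% → 16% available; preferential 16%. → 16%.
Line B: inorganic → 4.4; granular → 4.4.1; crude → 4.4.1.2. Scheduled 13%. Ferrule agreement on 4.4.2: 4.4.1.2 not covered; Ferrule agreement on 4.3.2: 4.4.1.2 not covered. → 13%.
Line C: pharmaceutical → 4.2; powder → 4.2.4; crude → 4.2.4.1. Scheduled 4%. No special measure applies. → 4%.
Line D: inorganic → 4.4; aqueous → 4.4.2; technical-grade → 4.4.2.3. Scheduled 24%. quota on 4.4.2 open → in-quota 9%; Ferrule agreement on 4.4.2: RVC ≥ 60% → 17% available; Ferrule agreement on 4.3.2: 4.4.2.3 not covered; preference 17% not lower than 9% → no reduction. → 9%.
Sum: 16% + 13% + 4% + 9% = 42%.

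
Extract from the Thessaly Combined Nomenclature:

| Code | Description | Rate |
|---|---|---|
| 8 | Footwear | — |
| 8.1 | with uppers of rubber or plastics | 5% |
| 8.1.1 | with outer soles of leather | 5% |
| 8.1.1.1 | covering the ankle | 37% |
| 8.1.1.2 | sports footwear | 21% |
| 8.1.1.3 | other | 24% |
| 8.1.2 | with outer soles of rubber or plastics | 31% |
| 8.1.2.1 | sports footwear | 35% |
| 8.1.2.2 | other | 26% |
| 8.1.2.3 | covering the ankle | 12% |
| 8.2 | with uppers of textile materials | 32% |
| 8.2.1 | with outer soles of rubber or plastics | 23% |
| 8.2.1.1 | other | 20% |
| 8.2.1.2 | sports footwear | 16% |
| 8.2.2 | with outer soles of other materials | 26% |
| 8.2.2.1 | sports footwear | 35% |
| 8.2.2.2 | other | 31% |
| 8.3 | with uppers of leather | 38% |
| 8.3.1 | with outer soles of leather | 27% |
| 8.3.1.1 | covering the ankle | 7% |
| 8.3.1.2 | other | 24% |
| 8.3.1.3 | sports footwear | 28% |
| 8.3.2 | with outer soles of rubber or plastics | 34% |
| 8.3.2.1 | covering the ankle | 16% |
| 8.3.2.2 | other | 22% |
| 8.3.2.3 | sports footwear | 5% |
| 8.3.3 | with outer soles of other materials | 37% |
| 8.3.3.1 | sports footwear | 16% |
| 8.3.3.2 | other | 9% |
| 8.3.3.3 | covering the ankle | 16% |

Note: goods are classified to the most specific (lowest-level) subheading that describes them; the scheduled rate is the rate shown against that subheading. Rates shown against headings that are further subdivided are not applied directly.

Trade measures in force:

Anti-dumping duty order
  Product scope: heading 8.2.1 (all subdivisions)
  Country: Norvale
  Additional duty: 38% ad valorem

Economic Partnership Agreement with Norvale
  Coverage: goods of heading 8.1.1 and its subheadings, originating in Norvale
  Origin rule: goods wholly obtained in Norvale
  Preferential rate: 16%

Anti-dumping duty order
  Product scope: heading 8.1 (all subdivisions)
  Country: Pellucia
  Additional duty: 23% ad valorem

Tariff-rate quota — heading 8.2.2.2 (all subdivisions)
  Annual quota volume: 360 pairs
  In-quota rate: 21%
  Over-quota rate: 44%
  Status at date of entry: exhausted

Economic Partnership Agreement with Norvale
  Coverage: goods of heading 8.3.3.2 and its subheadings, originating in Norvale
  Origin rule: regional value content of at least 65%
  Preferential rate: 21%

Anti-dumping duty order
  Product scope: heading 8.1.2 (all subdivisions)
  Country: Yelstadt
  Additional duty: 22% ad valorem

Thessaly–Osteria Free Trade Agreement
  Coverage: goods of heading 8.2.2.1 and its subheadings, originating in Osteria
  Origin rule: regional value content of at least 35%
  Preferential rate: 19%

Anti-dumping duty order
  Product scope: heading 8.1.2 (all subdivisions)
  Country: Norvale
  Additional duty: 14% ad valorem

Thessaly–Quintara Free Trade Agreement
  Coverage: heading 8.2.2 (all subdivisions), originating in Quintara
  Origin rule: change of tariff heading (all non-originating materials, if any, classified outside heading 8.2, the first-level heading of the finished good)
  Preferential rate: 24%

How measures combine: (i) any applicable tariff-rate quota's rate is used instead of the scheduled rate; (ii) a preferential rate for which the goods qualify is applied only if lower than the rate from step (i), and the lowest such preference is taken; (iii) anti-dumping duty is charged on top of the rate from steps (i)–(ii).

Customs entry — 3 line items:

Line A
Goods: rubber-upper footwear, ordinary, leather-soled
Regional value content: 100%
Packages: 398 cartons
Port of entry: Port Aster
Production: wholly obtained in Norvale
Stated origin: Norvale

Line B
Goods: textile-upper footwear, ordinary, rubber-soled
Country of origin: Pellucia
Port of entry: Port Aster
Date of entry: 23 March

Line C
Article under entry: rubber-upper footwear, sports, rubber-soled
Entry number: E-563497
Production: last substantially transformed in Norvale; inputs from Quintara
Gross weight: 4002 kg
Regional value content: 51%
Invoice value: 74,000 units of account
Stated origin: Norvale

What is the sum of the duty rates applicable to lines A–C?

85%

Line A: rubber-upper → 8.1; leather-soled → 8.1.1; ordinary → 8.1.1.3. Scheduled 24%. Norvale agreement on 8.1.1: wholly obtained → 16% available; Norvale agreement on 8.3.3.2: 8.1.1.3 not covered; preferential 16%. → 16%.
Line B: textile-upper → 8.2; rubber-soled → 8.2.1; ordinary → 8.2.1.1. Scheduled 20%. No special measure applies. → 20%.
Line C: rubber-upper → 8.1; rubber-soled → 8.1.2; sports → 8.1.2.1. Scheduled 35%. Norvale agreement on 8.1.1: 8.1.2.1 not covered; Norvale agreement on 8.3.3.2: 8.1.2.1 not covered; anti-dumping (Norvale, 8.1.2): +14%; total 35% + 14% = 49%. → 49%.
Sum: 16% + 20% + 49% = 85%.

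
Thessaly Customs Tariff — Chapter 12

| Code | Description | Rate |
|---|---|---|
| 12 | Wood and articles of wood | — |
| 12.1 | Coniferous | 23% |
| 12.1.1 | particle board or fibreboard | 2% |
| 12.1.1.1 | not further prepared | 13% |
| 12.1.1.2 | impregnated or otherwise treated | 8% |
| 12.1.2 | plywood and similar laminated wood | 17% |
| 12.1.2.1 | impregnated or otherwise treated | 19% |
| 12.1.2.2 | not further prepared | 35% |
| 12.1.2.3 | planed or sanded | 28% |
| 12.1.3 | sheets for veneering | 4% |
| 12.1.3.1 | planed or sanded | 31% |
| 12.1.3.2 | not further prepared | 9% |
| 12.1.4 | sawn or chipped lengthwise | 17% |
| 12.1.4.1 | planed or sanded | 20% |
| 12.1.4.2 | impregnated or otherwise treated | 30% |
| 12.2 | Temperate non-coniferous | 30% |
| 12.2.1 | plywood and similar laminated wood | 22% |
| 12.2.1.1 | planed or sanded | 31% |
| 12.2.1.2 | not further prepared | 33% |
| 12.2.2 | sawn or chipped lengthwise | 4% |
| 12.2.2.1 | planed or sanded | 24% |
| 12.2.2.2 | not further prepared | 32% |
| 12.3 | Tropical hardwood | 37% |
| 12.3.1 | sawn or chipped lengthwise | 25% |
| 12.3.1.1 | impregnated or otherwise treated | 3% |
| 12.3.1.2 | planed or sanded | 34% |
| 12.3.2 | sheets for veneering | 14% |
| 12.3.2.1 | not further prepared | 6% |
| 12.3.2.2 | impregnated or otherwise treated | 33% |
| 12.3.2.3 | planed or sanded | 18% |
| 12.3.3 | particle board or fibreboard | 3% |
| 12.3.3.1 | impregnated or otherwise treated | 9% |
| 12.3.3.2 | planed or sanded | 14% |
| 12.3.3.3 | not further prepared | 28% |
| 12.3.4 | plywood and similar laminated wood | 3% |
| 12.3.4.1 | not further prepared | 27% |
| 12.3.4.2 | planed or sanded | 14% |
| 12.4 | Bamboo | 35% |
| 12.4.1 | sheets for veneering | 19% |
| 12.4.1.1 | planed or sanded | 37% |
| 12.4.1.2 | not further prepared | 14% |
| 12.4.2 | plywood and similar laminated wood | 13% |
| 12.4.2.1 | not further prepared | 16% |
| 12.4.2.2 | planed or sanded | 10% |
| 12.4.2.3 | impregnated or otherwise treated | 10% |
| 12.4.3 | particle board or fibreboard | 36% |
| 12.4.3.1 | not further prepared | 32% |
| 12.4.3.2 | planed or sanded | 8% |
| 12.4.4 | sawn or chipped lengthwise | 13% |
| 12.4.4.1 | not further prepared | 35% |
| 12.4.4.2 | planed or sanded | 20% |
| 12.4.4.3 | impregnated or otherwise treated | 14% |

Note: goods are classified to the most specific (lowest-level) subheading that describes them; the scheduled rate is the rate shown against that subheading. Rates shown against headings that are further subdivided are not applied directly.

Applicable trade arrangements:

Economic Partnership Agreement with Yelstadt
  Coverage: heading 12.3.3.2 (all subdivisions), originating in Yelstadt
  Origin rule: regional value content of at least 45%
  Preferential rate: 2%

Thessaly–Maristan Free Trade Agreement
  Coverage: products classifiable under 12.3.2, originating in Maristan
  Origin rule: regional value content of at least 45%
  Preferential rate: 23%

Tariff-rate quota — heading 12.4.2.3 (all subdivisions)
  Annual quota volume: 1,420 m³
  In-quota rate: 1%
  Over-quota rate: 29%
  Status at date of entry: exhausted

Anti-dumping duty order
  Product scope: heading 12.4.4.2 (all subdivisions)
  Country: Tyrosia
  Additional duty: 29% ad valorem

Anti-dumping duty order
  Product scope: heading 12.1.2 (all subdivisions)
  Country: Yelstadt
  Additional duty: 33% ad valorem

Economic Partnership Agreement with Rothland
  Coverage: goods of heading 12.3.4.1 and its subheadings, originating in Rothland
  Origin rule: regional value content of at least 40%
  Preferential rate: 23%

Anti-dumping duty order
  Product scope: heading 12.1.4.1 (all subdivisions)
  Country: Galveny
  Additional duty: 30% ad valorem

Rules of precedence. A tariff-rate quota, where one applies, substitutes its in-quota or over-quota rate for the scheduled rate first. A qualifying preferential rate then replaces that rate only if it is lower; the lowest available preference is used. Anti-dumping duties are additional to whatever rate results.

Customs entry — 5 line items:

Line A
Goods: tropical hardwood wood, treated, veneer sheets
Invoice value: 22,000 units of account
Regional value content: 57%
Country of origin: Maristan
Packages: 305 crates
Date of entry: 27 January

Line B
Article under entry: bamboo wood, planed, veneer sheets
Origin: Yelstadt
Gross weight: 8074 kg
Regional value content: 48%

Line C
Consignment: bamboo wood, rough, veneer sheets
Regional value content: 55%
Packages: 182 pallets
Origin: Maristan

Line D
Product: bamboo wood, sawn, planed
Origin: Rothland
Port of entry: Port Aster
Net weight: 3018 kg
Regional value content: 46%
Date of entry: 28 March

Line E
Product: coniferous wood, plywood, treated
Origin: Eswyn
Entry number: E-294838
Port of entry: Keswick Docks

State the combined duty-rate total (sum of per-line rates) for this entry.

113%

Line A: tropical hardwood → 12.3; veneer sheets → 12.3.2; treated → 12.3.2.2. Scheduled 33%. Maristan agreement on 12.3.2: RVC ≥ 45% → 23% available; preferential 23%. → 23%.
Line B: bamboo → 12.4; veneer sheets → 12.4.1; planed → 12.4.1.1. Scheduled 37%. Yelstadt agreement on 12.3.3.2: 12.4.1.1 not covered. → 37%.
Line C: bamboo → 12.4; veneer sheets → 12.4.1; rough → 12.4.1.2. Scheduled 14%. Maristan agreement on 12.3.2: 12.4.1.2 not covered. → 14%.
Line D: bamboo → 12.4; sawn → 12.4.4; planed → 12.4.4.2. Scheduled 20%. Rothland agreement on 12.3.4.1: 12.4.4.2 not covered. → 20%.
Line E: coniferous → 12.1; plywood → 12.1.2; treated → 12.1.2.1. Scheduled 19%. No special measure applies. → 19%.
Sum: 23% + 37% + 14% + 20% + 19% = 113%.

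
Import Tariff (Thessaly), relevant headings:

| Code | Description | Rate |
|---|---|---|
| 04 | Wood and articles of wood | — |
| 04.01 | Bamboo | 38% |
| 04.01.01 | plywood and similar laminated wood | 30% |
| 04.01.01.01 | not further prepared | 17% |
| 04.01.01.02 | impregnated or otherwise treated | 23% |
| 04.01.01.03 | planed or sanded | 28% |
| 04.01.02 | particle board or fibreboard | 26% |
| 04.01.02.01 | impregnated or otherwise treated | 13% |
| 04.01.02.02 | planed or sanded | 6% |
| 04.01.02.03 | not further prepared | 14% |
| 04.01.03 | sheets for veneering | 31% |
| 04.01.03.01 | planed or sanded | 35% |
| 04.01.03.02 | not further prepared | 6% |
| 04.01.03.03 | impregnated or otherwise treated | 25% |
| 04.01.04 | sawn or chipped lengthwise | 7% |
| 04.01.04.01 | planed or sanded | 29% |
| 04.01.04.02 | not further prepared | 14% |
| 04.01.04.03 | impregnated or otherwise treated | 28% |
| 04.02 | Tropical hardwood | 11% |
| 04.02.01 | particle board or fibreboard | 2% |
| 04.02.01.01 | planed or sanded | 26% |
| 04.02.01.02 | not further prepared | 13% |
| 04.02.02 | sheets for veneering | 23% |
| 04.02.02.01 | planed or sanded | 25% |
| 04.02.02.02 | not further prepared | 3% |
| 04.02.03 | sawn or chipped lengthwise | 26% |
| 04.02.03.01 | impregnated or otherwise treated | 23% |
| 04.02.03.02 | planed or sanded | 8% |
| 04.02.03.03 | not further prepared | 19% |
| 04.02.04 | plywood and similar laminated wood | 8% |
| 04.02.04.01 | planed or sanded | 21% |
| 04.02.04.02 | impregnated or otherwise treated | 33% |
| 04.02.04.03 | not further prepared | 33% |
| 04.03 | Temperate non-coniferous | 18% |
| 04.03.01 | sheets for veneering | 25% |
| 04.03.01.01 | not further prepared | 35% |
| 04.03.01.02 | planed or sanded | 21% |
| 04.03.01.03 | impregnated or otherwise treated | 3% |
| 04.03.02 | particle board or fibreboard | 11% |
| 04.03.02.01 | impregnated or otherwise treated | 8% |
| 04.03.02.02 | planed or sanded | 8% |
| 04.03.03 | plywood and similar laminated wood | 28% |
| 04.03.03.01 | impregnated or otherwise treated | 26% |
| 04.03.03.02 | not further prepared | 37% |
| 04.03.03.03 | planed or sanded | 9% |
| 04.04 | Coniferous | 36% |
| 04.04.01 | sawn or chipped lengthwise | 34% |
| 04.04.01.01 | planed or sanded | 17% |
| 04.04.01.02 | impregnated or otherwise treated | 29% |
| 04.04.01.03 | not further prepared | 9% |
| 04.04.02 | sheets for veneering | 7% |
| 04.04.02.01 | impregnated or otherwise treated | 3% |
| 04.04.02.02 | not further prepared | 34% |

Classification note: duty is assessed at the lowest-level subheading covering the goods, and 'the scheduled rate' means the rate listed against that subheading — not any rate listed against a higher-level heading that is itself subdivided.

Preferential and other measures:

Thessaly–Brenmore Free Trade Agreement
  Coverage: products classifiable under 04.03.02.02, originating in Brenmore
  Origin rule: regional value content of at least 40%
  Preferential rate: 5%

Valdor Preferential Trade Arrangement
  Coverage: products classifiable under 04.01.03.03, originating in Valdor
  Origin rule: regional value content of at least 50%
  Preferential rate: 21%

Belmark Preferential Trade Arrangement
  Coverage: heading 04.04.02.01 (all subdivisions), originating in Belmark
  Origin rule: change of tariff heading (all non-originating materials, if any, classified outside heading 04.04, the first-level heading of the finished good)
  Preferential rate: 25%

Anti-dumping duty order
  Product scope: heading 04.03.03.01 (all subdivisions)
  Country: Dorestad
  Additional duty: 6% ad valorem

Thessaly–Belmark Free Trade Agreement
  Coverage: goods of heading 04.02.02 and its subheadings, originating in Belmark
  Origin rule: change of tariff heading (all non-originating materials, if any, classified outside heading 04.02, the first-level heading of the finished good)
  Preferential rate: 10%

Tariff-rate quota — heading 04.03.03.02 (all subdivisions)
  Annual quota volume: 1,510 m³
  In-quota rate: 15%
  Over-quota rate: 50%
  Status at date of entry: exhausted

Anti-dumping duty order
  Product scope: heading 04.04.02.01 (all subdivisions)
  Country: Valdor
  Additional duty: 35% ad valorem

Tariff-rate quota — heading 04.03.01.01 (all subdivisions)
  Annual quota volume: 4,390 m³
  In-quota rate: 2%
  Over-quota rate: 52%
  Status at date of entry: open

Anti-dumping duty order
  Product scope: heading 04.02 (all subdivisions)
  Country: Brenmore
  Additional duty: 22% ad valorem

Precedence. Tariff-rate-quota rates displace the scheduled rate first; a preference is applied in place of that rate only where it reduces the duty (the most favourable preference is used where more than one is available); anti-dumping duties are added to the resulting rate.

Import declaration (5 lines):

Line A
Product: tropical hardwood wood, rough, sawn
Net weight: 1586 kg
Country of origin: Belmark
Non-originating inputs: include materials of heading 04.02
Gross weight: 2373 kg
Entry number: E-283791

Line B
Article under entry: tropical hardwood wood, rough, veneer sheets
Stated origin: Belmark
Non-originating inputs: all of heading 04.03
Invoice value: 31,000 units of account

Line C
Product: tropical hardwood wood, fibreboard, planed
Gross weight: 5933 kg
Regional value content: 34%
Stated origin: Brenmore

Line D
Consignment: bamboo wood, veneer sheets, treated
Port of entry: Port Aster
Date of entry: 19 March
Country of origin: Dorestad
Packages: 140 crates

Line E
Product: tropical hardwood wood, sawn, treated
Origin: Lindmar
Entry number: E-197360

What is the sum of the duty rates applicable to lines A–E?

118%

Line A: tropical hardwood → 04.02; sawn → 04.02.03; rough → 04.02.03.03. Scheduled 19%. Belmark agreement on 04.04.02.01: 04.02.03.03 not covered; Belmark agreement on 04.02.02: 04.02.03.03 not covered. → 19%.
Line B: tropical hardwood → 04.02; veneer sheets → 04.02.02; rough → 04.02.02.02. Scheduled 3%. Belmark agreement on 04.04.02.01: 04.02.02.02 not covered; Belmark agreement on 04.02.02: CTH met → 10% available; preference 10% not lower than 3% → no reduction. → 3%.
Line C: tropical hardwood → 04.02; fibreboard → 04.02.01; planed → 04.02.01.01. Scheduled 26%. Brenmore agreement on 04.03.02.02: 04.02.01.01 not covered; anti-dumping (Brenmore, 04.02): +22%; total 26% + 22% = 48%. → 48%.
Line D: bamboo → 04.01; veneer sheets → 04.01.03; treated → 04.01.03.03. Scheduled 25%. No special measure applies. → 25%.
Line E: tropical hardwood → 04.02; sawn → 04.02.03; treated → 04.02.03.01. Scheduled 23%. No special measure applies. → 23%.
Sum: 19% + 3% + 48% + 25% + 23% = 118%.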